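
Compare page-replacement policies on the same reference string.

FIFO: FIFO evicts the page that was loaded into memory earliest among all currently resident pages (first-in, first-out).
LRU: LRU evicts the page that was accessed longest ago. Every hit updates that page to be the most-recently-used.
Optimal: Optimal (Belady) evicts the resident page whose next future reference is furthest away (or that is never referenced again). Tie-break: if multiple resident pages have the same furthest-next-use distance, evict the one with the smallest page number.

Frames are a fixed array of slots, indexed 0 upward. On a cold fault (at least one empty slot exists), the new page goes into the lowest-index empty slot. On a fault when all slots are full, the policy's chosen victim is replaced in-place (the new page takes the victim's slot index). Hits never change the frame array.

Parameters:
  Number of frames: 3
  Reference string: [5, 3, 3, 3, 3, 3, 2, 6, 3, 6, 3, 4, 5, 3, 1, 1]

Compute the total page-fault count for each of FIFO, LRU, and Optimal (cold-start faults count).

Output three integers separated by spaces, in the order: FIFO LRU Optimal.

--- FIFO ---
  step 0: ref 5 -> FAULT, frames=[5,-,-] (faults so far: 1)
  step 1: ref 3 -> FAULT, frames=[5,3,-] (faults so far: 2)
  step 2: ref 3 -> HIT, frames=[5,3,-] (faults so far: 2)
  step 3: ref 3 -> HIT, frames=[5,3,-] (faults so far: 2)
  step 4: ref 3 -> HIT, frames=[5,3,-] (faults so far: 2)
  step 5: ref 3 -> HIT, frames=[5,3,-] (faults so far: 2)
  step 6: ref 2 -> FAULT, frames=[5,3,2] (faults so far: 3)
  step 7: ref 6 -> FAULT, evict 5, frames=[6,3,2] (faults so far: 4)
  step 8: ref 3 -> HIT, frames=[6,3,2] (faults so far: 4)
  step 9: ref 6 -> HIT, frames=[6,3,2] (faults so far: 4)
  step 10: ref 3 -> HIT, frames=[6,3,2] (faults so far: 4)
  step 11: ref 4 -> FAULT, evict 3, frames=[6,4,2] (faults so far: 5)
  step 12: ref 5 -> FAULT, evict 2, frames=[6,4,5] (faults so far: 6)
  step 13: ref 3 -> FAULT, evict 6, frames=[3,4,5] (faults so far: 7)
  step 14: ref 1 -> FAULT, evict 4, frames=[3,1,5] (faults so far: 8)
  step 15: ref 1 -> HIT, frames=[3,1,5] (faults so far: 8)
  FIFO total faults: 8
--- LRU ---
  step 0: ref 5 -> FAULT, frames=[5,-,-] (faults so far: 1)
  step 1: ref 3 -> FAULT, frames=[5,3,-] (faults so far: 2)
  step 2: ref 3 -> HIT, frames=[5,3,-] (faults so far: 2)
  step 3: ref 3 -> HIT, frames=[5,3,-] (faults so far: 2)
  step 4: ref 3 -> HIT, frames=[5,3,-] (faults so far: 2)
  step 5: ref 3 -> HIT, frames=[5,3,-] (faults so far: 2)
  step 6: ref 2 -> FAULT, frames=[5,3,2] (faults so far: 3)
  step 7: ref 6 -> FAULT, evict 5, frames=[6,3,2] (faults so far: 4)
  step 8: ref 3 -> HIT, frames=[6,3,2] (faults so far: 4)
  step 9: ref 6 -> HIT, frames=[6,3,2] (faults so far: 4)
  step 10: ref 3 -> HIT, frames=[6,3,2] (faults so far: 4)
  step 11: ref 4 -> FAULT, evict 2, frames=[6,3,4] (faults so far: 5)
  step 12: ref 5 -> FAULT, evict 6, frames=[5,3,4] (faults so far: 6)
  step 13: ref 3 -> HIT, frames=[5,3,4] (faults so far: 6)
  step 14: ref 1 -> FAULT, evict 4, frames=[5,3,1] (faults so far: 7)
  step 15: ref 1 -> HIT, frames=[5,3,1] (faults so far: 7)
  LRU total faults: 7
--- Optimal ---
  step 0: ref 5 -> FAULT, frames=[5,-,-] (faults so far: 1)
  step 1: ref 3 -> FAULT, frames=[5,3,-] (faults so far: 2)
  step 2: ref 3 -> HIT, frames=[5,3,-] (faults so far: 2)
  step 3: ref 3 -> HIT, frames=[5,3,-] (faults so far: 2)
  step 4: ref 3 -> HIT, frames=[5,3,-] (faults so far: 2)
  step 5: ref 3 -> HIT, frames=[5,3,-] (faults so far: 2)
  step 6: ref 2 -> FAULT, frames=[5,3,2] (faults so far: 3)
  step 7: ref 6 -> FAULT, evict 2, frames=[5,3,6] (faults so far: 4)
  step 8: ref 3 -> HIT, frames=[5,3,6] (faults so far: 4)
  step 9: ref 6 -> HIT, frames=[5,3,6] (faults so far: 4)
  step 10: ref 3 -> HIT, frames=[5,3,6] (faults so far: 4)
  step 11: ref 4 -> FAULT, evict 6, frames=[5,3,4] (faults so far: 5)
  step 12: ref 5 -> HIT, frames=[5,3,4] (faults so far: 5)
  step 13: ref 3 -> HIT, frames=[5,3,4] (faults so far: 5)
  step 14: ref 1 -> FAULT, evict 3, frames=[5,1,4] (faults so far: 6)
  step 15: ref 1 -> HIT, frames=[5,1,4] (faults so far: 6)
  Optimal total faults: 6

Answer: 8 7 6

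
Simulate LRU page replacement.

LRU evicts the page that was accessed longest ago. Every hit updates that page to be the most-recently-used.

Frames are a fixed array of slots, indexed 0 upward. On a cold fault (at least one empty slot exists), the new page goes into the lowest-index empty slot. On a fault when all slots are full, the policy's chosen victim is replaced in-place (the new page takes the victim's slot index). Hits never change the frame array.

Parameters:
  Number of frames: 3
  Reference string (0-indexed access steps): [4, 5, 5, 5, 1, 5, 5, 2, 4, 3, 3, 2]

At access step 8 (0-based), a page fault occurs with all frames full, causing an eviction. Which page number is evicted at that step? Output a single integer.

Answer: 1

Derivation:
Step 0: ref 4 -> FAULT, frames=[4,-,-]
Step 1: ref 5 -> FAULT, frames=[4,5,-]
Step 2: ref 5 -> HIT, frames=[4,5,-]
Step 3: ref 5 -> HIT, frames=[4,5,-]
Step 4: ref 1 -> FAULT, frames=[4,5,1]
Step 5: ref 5 -> HIT, frames=[4,5,1]
Step 6: ref 5 -> HIT, frames=[4,5,1]
Step 7: ref 2 -> FAULT, evict 4, frames=[2,5,1]
Step 8: ref 4 -> FAULT, evict 1, frames=[2,5,4]
At step 8: evicted page 1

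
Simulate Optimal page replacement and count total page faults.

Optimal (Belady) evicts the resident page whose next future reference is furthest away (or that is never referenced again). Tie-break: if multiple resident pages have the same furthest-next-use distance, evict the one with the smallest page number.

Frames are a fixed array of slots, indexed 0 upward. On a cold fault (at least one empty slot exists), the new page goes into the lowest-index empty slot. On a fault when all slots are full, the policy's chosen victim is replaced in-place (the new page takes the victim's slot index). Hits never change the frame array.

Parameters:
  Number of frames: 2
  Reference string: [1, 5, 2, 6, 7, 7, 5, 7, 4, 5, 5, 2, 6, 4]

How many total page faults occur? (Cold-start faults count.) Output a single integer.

Answer: 8

Derivation:
Step 0: ref 1 → FAULT, frames=[1,-]
Step 1: ref 5 → FAULT, frames=[1,5]
Step 2: ref 2 → FAULT (evict 1), frames=[2,5]
Step 3: ref 6 → FAULT (evict 2), frames=[6,5]
Step 4: ref 7 → FAULT (evict 6), frames=[7,5]
Step 5: ref 7 → HIT, frames=[7,5]
Step 6: ref 5 → HIT, frames=[7,5]
Step 7: ref 7 → HIT, frames=[7,5]
Step 8: ref 4 → FAULT (evict 7), frames=[4,5]
Step 9: ref 5 → HIT, frames=[4,5]
Step 10: ref 5 → HIT, frames=[4,5]
Step 11: ref 2 → FAULT (evict 5), frames=[4,2]
Step 12: ref 6 → FAULT (evict 2), frames=[4,6]
Step 13: ref 4 → HIT, frames=[4,6]
Total faults: 8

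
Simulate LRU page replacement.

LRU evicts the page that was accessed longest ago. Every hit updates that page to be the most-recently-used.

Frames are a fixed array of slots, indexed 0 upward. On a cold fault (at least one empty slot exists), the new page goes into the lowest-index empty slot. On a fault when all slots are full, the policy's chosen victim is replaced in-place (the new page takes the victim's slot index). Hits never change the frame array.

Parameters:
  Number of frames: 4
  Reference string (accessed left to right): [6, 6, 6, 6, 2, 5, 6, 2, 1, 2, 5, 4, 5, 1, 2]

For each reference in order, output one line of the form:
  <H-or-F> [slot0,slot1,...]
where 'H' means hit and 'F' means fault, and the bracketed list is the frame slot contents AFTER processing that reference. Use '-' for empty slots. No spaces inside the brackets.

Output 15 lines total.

F [6,-,-,-]
H [6,-,-,-]
H [6,-,-,-]
H [6,-,-,-]
F [6,2,-,-]
F [6,2,5,-]
H [6,2,5,-]
H [6,2,5,-]
F [6,2,5,1]
H [6,2,5,1]
H [6,2,5,1]
F [4,2,5,1]
H [4,2,5,1]
H [4,2,5,1]
H [4,2,5,1]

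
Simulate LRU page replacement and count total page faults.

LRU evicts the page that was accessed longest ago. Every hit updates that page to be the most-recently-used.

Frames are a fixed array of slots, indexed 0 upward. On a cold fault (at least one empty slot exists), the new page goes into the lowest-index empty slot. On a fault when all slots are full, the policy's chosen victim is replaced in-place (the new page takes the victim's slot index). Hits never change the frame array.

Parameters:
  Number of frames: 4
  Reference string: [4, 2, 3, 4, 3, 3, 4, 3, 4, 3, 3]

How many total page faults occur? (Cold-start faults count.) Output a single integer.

Answer: 3

Derivation:
Step 0: ref 4 → FAULT, frames=[4,-,-,-]
Step 1: ref 2 → FAULT, frames=[4,2,-,-]
Step 2: ref 3 → FAULT, frames=[4,2,3,-]
Step 3: ref 4 → HIT, frames=[4,2,3,-]
Step 4: ref 3 → HIT, frames=[4,2,3,-]
Step 5: ref 3 → HIT, frames=[4,2,3,-]
Step 6: ref 4 → HIT, frames=[4,2,3,-]
Step 7: ref 3 → HIT, frames=[4,2,3,-]
Step 8: ref 4 → HIT, frames=[4,2,3,-]
Step 9: ref 3 → HIT, frames=[4,2,3,-]
Step 10: ref 3 → HIT, frames=[4,2,3,-]
Total faults: 3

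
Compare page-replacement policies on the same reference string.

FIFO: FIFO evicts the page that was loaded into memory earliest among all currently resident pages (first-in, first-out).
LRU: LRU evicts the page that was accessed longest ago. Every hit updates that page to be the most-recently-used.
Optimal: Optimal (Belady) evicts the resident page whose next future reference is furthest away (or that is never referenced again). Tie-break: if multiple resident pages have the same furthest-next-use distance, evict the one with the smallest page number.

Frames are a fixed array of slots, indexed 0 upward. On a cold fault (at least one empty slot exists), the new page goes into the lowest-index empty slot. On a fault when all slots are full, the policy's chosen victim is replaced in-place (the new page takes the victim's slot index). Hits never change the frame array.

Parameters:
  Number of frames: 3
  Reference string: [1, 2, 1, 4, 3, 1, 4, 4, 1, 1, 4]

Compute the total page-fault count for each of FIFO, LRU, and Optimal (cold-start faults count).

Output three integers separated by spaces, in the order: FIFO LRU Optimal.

--- FIFO ---
  step 0: ref 1 -> FAULT, frames=[1,-,-] (faults so far: 1)
  step 1: ref 2 -> FAULT, frames=[1,2,-] (faults so far: 2)
  step 2: ref 1 -> HIT, frames=[1,2,-] (faults so far: 2)
  step 3: ref 4 -> FAULT, frames=[1,2,4] (faults so far: 3)
  step 4: ref 3 -> FAULT, evict 1, frames=[3,2,4] (faults so far: 4)
  step 5: ref 1 -> FAULT, evict 2, frames=[3,1,4] (faults so far: 5)
  step 6: ref 4 -> HIT, frames=[3,1,4] (faults so far: 5)
  step 7: ref 4 -> HIT, frames=[3,1,4] (faults so far: 5)
  step 8: ref 1 -> HIT, frames=[3,1,4] (faults so far: 5)
  step 9: ref 1 -> HIT, frames=[3,1,4] (faults so far: 5)
  step 10: ref 4 -> HIT, frames=[3,1,4] (faults so far: 5)
  FIFO total faults: 5
--- LRU ---
  step 0: ref 1 -> FAULT, frames=[1,-,-] (faults so far: 1)
  step 1: ref 2 -> FAULT, frames=[1,2,-] (faults so far: 2)
  step 2: ref 1 -> HIT, frames=[1,2,-] (faults so far: 2)
  step 3: ref 4 -> FAULT, frames=[1,2,4] (faults so far: 3)
  step 4: ref 3 -> FAULT, evict 2, frames=[1,3,4] (faults so far: 4)
  step 5: ref 1 -> HIT, frames=[1,3,4] (faults so far: 4)
  step 6: ref 4 -> HIT, frames=[1,3,4] (faults so far: 4)
  step 7: ref 4 -> HIT, frames=[1,3,4] (faults so far: 4)
  step 8: ref 1 -> HIT, frames=[1,3,4] (faults so far: 4)
  step 9: ref 1 -> HIT, frames=[1,3,4] (faults so far: 4)
  step 10: ref 4 -> HIT, frames=[1,3,4] (faults so far: 4)
  LRU total faults: 4
--- Optimal ---
  step 0: ref 1 -> FAULT, frames=[1,-,-] (faults so far: 1)
  step 1: ref 2 -> FAULT, frames=[1,2,-] (faults so far: 2)
  step 2: ref 1 -> HIT, frames=[1,2,-] (faults so far: 2)
  step 3: ref 4 -> FAULT, frames=[1,2,4] (faults so far: 3)
  step 4: ref 3 -> FAULT, evict 2, frames=[1,3,4] (faults so far: 4)
  step 5: ref 1 -> HIT, frames=[1,3,4] (faults so far: 4)
  step 6: ref 4 -> HIT, frames=[1,3,4] (faults so far: 4)
  step 7: ref 4 -> HIT, frames=[1,3,4] (faults so far: 4)
  step 8: ref 1 -> HIT, frames=[1,3,4] (faults so far: 4)
  step 9: ref 1 -> HIT, frames=[1,3,4] (faults so far: 4)
  step 10: ref 4 -> HIT, frames=[1,3,4] (faults so far: 4)
  Optimal total faults: 4

Answer: 5 4 4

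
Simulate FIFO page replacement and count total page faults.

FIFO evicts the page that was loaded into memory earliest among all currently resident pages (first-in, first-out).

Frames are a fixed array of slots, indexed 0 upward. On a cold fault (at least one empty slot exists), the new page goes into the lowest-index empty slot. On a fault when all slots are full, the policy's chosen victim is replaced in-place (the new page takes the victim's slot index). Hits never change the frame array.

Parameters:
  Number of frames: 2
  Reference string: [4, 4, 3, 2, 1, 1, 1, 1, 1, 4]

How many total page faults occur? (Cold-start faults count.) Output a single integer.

Step 0: ref 4 → FAULT, frames=[4,-]
Step 1: ref 4 → HIT, frames=[4,-]
Step 2: ref 3 → FAULT, frames=[4,3]
Step 3: ref 2 → FAULT (evict 4), frames=[2,3]
Step 4: ref 1 → FAULT (evict 3), frames=[2,1]
Step 5: ref 1 → HIT, frames=[2,1]
Step 6: ref 1 → HIT, frames=[2,1]
Step 7: ref 1 → HIT, frames=[2,1]
Step 8: ref 1 → HIT, frames=[2,1]
Step 9: ref 4 → FAULT (evict 2), frames=[4,1]
Total faults: 5

Answer: 5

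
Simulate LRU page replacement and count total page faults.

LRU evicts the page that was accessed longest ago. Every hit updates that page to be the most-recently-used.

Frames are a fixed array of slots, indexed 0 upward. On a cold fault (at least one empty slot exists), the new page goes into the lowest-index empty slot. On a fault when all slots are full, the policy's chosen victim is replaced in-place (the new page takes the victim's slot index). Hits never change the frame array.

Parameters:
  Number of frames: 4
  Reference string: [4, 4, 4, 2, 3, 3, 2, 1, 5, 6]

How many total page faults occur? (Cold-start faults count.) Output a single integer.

Step 0: ref 4 → FAULT, frames=[4,-,-,-]
Step 1: ref 4 → HIT, frames=[4,-,-,-]
Step 2: ref 4 → HIT, frames=[4,-,-,-]
Step 3: ref 2 → FAULT, frames=[4,2,-,-]
Step 4: ref 3 → FAULT, frames=[4,2,3,-]
Step 5: ref 3 → HIT, frames=[4,2,3,-]
Step 6: ref 2 → HIT, frames=[4,2,3,-]
Step 7: ref 1 → FAULT, frames=[4,2,3,1]
Step 8: ref 5 → FAULT (evict 4), frames=[5,2,3,1]
Step 9: ref 6 → FAULT (evict 3), frames=[5,2,6,1]
Total faults: 6

Answer: 6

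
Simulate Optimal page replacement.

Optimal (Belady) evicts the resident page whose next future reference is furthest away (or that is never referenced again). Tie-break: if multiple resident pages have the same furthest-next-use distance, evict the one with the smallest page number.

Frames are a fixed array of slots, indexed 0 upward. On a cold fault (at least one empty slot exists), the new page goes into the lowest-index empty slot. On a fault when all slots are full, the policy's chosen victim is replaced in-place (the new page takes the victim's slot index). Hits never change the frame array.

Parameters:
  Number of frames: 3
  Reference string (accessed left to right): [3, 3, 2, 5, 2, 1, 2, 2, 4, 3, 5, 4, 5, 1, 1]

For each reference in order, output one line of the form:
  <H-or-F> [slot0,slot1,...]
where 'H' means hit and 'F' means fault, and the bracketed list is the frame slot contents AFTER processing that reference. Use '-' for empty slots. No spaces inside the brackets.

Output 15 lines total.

F [3,-,-]
H [3,-,-]
F [3,2,-]
F [3,2,5]
H [3,2,5]
F [3,2,1]
H [3,2,1]
H [3,2,1]
F [3,4,1]
H [3,4,1]
F [5,4,1]
H [5,4,1]
H [5,4,1]
H [5,4,1]
H [5,4,1]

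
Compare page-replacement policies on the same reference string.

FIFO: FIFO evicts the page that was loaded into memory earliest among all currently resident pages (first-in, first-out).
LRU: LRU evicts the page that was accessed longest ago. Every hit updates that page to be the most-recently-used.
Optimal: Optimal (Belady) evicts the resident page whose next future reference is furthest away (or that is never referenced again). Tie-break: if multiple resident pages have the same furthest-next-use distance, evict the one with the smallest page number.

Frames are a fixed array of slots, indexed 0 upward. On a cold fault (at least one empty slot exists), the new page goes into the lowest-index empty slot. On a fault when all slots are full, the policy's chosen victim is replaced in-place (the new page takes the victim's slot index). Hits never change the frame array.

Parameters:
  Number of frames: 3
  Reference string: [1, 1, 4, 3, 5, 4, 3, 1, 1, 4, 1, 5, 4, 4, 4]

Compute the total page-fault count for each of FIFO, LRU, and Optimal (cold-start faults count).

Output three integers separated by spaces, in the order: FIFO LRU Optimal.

Answer: 6 6 5

Derivation:
--- FIFO ---
  step 0: ref 1 -> FAULT, frames=[1,-,-] (faults so far: 1)
  step 1: ref 1 -> HIT, frames=[1,-,-] (faults so far: 1)
  step 2: ref 4 -> FAULT, frames=[1,4,-] (faults so far: 2)
  step 3: ref 3 -> FAULT, frames=[1,4,3] (faults so far: 3)
  step 4: ref 5 -> FAULT, evict 1, frames=[5,4,3] (faults so far: 4)
  step 5: ref 4 -> HIT, frames=[5,4,3] (faults so far: 4)
  step 6: ref 3 -> HIT, frames=[5,4,3] (faults so far: 4)
  step 7: ref 1 -> FAULT, evict 4, frames=[5,1,3] (faults so far: 5)
  step 8: ref 1 -> HIT, frames=[5,1,3] (faults so far: 5)
  step 9: ref 4 -> FAULT, evict 3, frames=[5,1,4] (faults so far: 6)
  step 10: ref 1 -> HIT, frames=[5,1,4] (faults so far: 6)
  step 11: ref 5 -> HIT, frames=[5,1,4] (faults so far: 6)
  step 12: ref 4 -> HIT, frames=[5,1,4] (faults so far: 6)
  step 13: ref 4 -> HIT, frames=[5,1,4] (faults so far: 6)
  step 14: ref 4 -> HIT, frames=[5,1,4] (faults so far: 6)
  FIFO total faults: 6
--- LRU ---
  step 0: ref 1 -> FAULT, frames=[1,-,-] (faults so far: 1)
  step 1: ref 1 -> HIT, frames=[1,-,-] (faults so far: 1)
  step 2: ref 4 -> FAULT, frames=[1,4,-] (faults so far: 2)
  step 3: ref 3 -> FAULT, frames=[1,4,3] (faults so far: 3)
  step 4: ref 5 -> FAULT, evict 1, frames=[5,4,3] (faults so far: 4)
  step 5: ref 4 -> HIT, frames=[5,4,3] (faults so far: 4)
  step 6: ref 3 -> HIT, frames=[5,4,3] (faults so far: 4)
  step 7: ref 1 -> FAULT, evict 5, frames=[1,4,3] (faults so far: 5)
  step 8: ref 1 -> HIT, frames=[1,4,3] (faults so far: 5)
  step 9: ref 4 -> HIT, frames=[1,4,3] (faults so far: 5)
  step 10: ref 1 -> HIT, frames=[1,4,3] (faults so far: 5)
  step 11: ref 5 -> FAULT, evict 3, frames=[1,4,5] (faults so far: 6)
  step 12: ref 4 -> HIT, frames=[1,4,5] (faults so far: 6)
  step 13: ref 4 -> HIT, frames=[1,4,5] (faults so far: 6)
  step 14: ref 4 -> HIT, frames=[1,4,5] (faults so far: 6)
  LRU total faults: 6
--- Optimal ---
  step 0: ref 1 -> FAULT, frames=[1,-,-] (faults so far: 1)
  step 1: ref 1 -> HIT, frames=[1,-,-] (faults so far: 1)
  step 2: ref 4 -> FAULT, frames=[1,4,-] (faults so far: 2)
  step 3: ref 3 -> FAULT, frames=[1,4,3] (faults so far: 3)
  step 4: ref 5 -> FAULT, evict 1, frames=[5,4,3] (faults so far: 4)
  step 5: ref 4 -> HIT, frames=[5,4,3] (faults so far: 4)
  step 6: ref 3 -> HIT, frames=[5,4,3] (faults so far: 4)
  step 7: ref 1 -> FAULT, evict 3, frames=[5,4,1] (faults so far: 5)
  step 8: ref 1 -> HIT, frames=[5,4,1] (faults so far: 5)
  step 9: ref 4 -> HIT, frames=[5,4,1] (faults so far: 5)
  step 10: ref 1 -> HIT, frames=[5,4,1] (faults so far: 5)
  step 11: ref 5 -> HIT, frames=[5,4,1] (faults so far: 5)
  step 12: ref 4 -> HIT, frames=[5,4,1] (faults so far: 5)
  step 13: ref 4 -> HIT, frames=[5,4,1] (faults so far: 5)
  step 14: ref 4 -> HIT, frames=[5,4,1] (faults so far: 5)
  Optimal total faults: 5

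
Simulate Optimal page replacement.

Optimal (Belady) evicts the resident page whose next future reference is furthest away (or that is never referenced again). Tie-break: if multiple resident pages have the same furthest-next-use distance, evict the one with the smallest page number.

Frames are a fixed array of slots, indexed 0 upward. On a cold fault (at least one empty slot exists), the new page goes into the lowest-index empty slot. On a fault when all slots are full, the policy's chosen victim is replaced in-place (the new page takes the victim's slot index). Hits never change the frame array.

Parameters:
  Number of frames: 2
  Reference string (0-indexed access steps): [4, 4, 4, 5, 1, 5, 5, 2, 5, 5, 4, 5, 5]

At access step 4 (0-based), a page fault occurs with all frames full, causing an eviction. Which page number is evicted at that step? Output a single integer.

Step 0: ref 4 -> FAULT, frames=[4,-]
Step 1: ref 4 -> HIT, frames=[4,-]
Step 2: ref 4 -> HIT, frames=[4,-]
Step 3: ref 5 -> FAULT, frames=[4,5]
Step 4: ref 1 -> FAULT, evict 4, frames=[1,5]
At step 4: evicted page 4

Answer: 4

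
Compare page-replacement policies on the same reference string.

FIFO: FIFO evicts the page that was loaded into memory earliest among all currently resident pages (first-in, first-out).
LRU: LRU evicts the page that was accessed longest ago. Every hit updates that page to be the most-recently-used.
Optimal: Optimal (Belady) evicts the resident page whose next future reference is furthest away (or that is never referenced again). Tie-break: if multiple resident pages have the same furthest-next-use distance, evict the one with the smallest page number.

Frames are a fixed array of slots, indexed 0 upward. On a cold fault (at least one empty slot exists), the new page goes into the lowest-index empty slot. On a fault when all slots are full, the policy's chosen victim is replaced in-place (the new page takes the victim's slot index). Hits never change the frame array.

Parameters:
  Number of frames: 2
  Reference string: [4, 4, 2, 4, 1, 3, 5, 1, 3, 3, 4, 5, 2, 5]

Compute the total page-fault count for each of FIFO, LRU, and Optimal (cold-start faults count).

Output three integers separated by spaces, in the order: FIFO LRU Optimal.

Answer: 10 10 8

Derivation:
--- FIFO ---
  step 0: ref 4 -> FAULT, frames=[4,-] (faults so far: 1)
  step 1: ref 4 -> HIT, frames=[4,-] (faults so far: 1)
  step 2: ref 2 -> FAULT, frames=[4,2] (faults so far: 2)
  step 3: ref 4 -> HIT, frames=[4,2] (faults so far: 2)
  step 4: ref 1 -> FAULT, evict 4, frames=[1,2] (faults so far: 3)
  step 5: ref 3 -> FAULT, evict 2, frames=[1,3] (faults so far: 4)
  step 6: ref 5 -> FAULT, evict 1, frames=[5,3] (faults so far: 5)
  step 7: ref 1 -> FAULT, evict 3, frames=[5,1] (faults so far: 6)
  step 8: ref 3 -> FAULT, evict 5, frames=[3,1] (faults so far: 7)
  step 9: ref 3 -> HIT, frames=[3,1] (faults so far: 7)
  step 10: ref 4 -> FAULT, evict 1, frames=[3,4] (faults so far: 8)
  step 11: ref 5 -> FAULT, evict 3, frames=[5,4] (faults so far: 9)
  step 12: ref 2 -> FAULT, evict 4, frames=[5,2] (faults so far: 10)
  step 13: ref 5 -> HIT, frames=[5,2] (faults so far: 10)
  FIFO total faults: 10
--- LRU ---
  step 0: ref 4 -> FAULT, frames=[4,-] (faults so far: 1)
  step 1: ref 4 -> HIT, frames=[4,-] (faults so far: 1)
  step 2: ref 2 -> FAULT, frames=[4,2] (faults so far: 2)
  step 3: ref 4 -> HIT, frames=[4,2] (faults so far: 2)
  step 4: ref 1 -> FAULT, evict 2, frames=[4,1] (faults so far: 3)
  step 5: ref 3 -> FAULT, evict 4, frames=[3,1] (faults so far: 4)
  step 6: ref 5 -> FAULT, evict 1, frames=[3,5] (faults so far: 5)
  step 7: ref 1 -> FAULT, evict 3, frames=[1,5] (faults so far: 6)
  step 8: ref 3 -> FAULT, evict 5, frames=[1,3] (faults so far: 7)
  step 9: ref 3 -> HIT, frames=[1,3] (faults so far: 7)
  step 10: ref 4 -> FAULT, evict 1, frames=[4,3] (faults so far: 8)
  step 11: ref 5 -> FAULT, evict 3, frames=[4,5] (faults so far: 9)
  step 12: ref 2 -> FAULT, evict 4, frames=[2,5] (faults so far: 10)
  step 13: ref 5 -> HIT, frames=[2,5] (faults so far: 10)
  LRU total faults: 10
--- Optimal ---
  step 0: ref 4 -> FAULT, frames=[4,-] (faults so far: 1)
  step 1: ref 4 -> HIT, frames=[4,-] (faults so far: 1)
  step 2: ref 2 -> FAULT, frames=[4,2] (faults so far: 2)
  step 3: ref 4 -> HIT, frames=[4,2] (faults so far: 2)
  step 4: ref 1 -> FAULT, evict 2, frames=[4,1] (faults so far: 3)
  step 5: ref 3 -> FAULT, evict 4, frames=[3,1] (faults so far: 4)
  step 6: ref 5 -> FAULT, evict 3, frames=[5,1] (faults so far: 5)
  step 7: ref 1 -> HIT, frames=[5,1] (faults so far: 5)
  step 8: ref 3 -> FAULT, evict 1, frames=[5,3] (faults so far: 6)
  step 9: ref 3 -> HIT, frames=[5,3] (faults so far: 6)
  step 10: ref 4 -> FAULT, evict 3, frames=[5,4] (faults so far: 7)
  step 11: ref 5 -> HIT, frames=[5,4] (faults so far: 7)
  step 12: ref 2 -> FAULT, evict 4, frames=[5,2] (faults so far: 8)
  step 13: ref 5 -> HIT, frames=[5,2] (faults so far: 8)
  Optimal total faults: 8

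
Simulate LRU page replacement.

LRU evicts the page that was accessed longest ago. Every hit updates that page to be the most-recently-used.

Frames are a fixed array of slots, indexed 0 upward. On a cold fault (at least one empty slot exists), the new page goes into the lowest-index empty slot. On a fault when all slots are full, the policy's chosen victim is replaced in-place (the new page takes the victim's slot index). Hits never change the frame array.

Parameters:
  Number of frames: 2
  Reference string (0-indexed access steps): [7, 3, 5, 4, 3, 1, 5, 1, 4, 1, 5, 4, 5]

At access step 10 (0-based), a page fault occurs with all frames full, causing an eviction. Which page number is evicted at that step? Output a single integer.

Step 0: ref 7 -> FAULT, frames=[7,-]
Step 1: ref 3 -> FAULT, frames=[7,3]
Step 2: ref 5 -> FAULT, evict 7, frames=[5,3]
Step 3: ref 4 -> FAULT, evict 3, frames=[5,4]
Step 4: ref 3 -> FAULT, evict 5, frames=[3,4]
Step 5: ref 1 -> FAULT, evict 4, frames=[3,1]
Step 6: ref 5 -> FAULT, evict 3, frames=[5,1]
Step 7: ref 1 -> HIT, frames=[5,1]
Step 8: ref 4 -> FAULT, evict 5, frames=[4,1]
Step 9: ref 1 -> HIT, frames=[4,1]
Step 10: ref 5 -> FAULT, evict 4, frames=[5,1]
At step 10: evicted page 4

Answer: 4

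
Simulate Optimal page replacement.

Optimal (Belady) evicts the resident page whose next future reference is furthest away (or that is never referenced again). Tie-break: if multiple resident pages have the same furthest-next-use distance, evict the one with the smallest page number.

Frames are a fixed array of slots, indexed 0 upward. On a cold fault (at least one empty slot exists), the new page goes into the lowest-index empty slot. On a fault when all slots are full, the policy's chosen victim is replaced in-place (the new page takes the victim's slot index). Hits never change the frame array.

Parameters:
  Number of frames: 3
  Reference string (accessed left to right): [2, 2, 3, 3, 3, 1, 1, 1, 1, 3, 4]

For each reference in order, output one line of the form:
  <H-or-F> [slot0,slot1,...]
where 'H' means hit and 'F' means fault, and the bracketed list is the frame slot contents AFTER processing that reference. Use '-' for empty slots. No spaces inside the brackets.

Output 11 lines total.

F [2,-,-]
H [2,-,-]
F [2,3,-]
H [2,3,-]
H [2,3,-]
F [2,3,1]
H [2,3,1]
H [2,3,1]
H [2,3,1]
H [2,3,1]
F [2,3,4]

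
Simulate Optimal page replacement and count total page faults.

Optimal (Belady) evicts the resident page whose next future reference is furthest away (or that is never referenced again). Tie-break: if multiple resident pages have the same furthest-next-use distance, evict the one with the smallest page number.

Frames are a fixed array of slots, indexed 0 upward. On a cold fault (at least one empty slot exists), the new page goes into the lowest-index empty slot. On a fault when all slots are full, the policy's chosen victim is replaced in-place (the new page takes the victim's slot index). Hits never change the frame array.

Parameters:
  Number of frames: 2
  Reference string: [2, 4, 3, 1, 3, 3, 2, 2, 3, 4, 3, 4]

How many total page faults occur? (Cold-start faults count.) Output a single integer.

Answer: 6

Derivation:
Step 0: ref 2 → FAULT, frames=[2,-]
Step 1: ref 4 → FAULT, frames=[2,4]
Step 2: ref 3 → FAULT (evict 4), frames=[2,3]
Step 3: ref 1 → FAULT (evict 2), frames=[1,3]
Step 4: ref 3 → HIT, frames=[1,3]
Step 5: ref 3 → HIT, frames=[1,3]
Step 6: ref 2 → FAULT (evict 1), frames=[2,3]
Step 7: ref 2 → HIT, frames=[2,3]
Step 8: ref 3 → HIT, frames=[2,3]
Step 9: ref 4 → FAULT (evict 2), frames=[4,3]
Step 10: ref 3 → HIT, frames=[4,3]
Step 11: ref 4 → HIT, frames=[4,3]
Total faults: 6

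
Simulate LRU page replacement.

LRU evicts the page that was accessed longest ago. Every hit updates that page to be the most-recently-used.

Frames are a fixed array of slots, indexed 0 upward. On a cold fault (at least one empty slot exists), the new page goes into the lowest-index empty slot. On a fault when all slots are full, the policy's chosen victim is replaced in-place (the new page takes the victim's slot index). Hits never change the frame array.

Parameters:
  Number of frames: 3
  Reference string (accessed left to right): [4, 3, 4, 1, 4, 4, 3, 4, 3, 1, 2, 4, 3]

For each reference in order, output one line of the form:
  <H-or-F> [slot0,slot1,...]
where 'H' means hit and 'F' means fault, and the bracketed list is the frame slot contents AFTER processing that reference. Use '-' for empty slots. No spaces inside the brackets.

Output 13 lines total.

F [4,-,-]
F [4,3,-]
H [4,3,-]
F [4,3,1]
H [4,3,1]
H [4,3,1]
H [4,3,1]
H [4,3,1]
H [4,3,1]
H [4,3,1]
F [2,3,1]
F [2,4,1]
F [2,4,3]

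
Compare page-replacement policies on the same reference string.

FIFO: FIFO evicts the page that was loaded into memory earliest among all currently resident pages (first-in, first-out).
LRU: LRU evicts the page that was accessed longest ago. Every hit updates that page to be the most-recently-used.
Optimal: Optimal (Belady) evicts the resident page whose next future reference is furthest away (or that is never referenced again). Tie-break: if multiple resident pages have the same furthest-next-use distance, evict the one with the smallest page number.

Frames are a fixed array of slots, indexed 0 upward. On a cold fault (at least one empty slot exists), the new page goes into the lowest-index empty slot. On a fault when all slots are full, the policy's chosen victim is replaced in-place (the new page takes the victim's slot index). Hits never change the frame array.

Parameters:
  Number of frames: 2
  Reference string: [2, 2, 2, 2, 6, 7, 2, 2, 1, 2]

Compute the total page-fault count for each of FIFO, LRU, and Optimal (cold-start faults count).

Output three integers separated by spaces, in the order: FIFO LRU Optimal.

--- FIFO ---
  step 0: ref 2 -> FAULT, frames=[2,-] (faults so far: 1)
  step 1: ref 2 -> HIT, frames=[2,-] (faults so far: 1)
  step 2: ref 2 -> HIT, frames=[2,-] (faults so far: 1)
  step 3: ref 2 -> HIT, frames=[2,-] (faults so far: 1)
  step 4: ref 6 -> FAULT, frames=[2,6] (faults so far: 2)
  step 5: ref 7 -> FAULT, evict 2, frames=[7,6] (faults so far: 3)
  step 6: ref 2 -> FAULT, evict 6, frames=[7,2] (faults so far: 4)
  step 7: ref 2 -> HIT, frames=[7,2] (faults so far: 4)
  step 8: ref 1 -> FAULT, evict 7, frames=[1,2] (faults so far: 5)
  step 9: ref 2 -> HIT, frames=[1,2] (faults so far: 5)
  FIFO total faults: 5
--- LRU ---
  step 0: ref 2 -> FAULT, frames=[2,-] (faults so far: 1)
  step 1: ref 2 -> HIT, frames=[2,-] (faults so far: 1)
  step 2: ref 2 -> HIT, frames=[2,-] (faults so far: 1)
  step 3: ref 2 -> HIT, frames=[2,-] (faults so far: 1)
  step 4: ref 6 -> FAULT, frames=[2,6] (faults so far: 2)
  step 5: ref 7 -> FAULT, evict 2, frames=[7,6] (faults so far: 3)
  step 6: ref 2 -> FAULT, evict 6, frames=[7,2] (faults so far: 4)
  step 7: ref 2 -> HIT, frames=[7,2] (faults so far: 4)
  step 8: ref 1 -> FAULT, evict 7, frames=[1,2] (faults so far: 5)
  step 9: ref 2 -> HIT, frames=[1,2] (faults so far: 5)
  LRU total faults: 5
--- Optimal ---
  step 0: ref 2 -> FAULT, frames=[2,-] (faults so far: 1)
  step 1: ref 2 -> HIT, frames=[2,-] (faults so far: 1)
  step 2: ref 2 -> HIT, frames=[2,-] (faults so far: 1)
  step 3: ref 2 -> HIT, frames=[2,-] (faults so far: 1)
  step 4: ref 6 -> FAULT, frames=[2,6] (faults so far: 2)
  step 5: ref 7 -> FAULT, evict 6, frames=[2,7] (faults so far: 3)
  step 6: ref 2 -> HIT, frames=[2,7] (faults so far: 3)
  step 7: ref 2 -> HIT, frames=[2,7] (faults so far: 3)
  step 8: ref 1 -> FAULT, evict 7, frames=[2,1] (faults so far: 4)
  step 9: ref 2 -> HIT, frames=[2,1] (faults so far: 4)
  Optimal total faults: 4

Answer: 5 5 4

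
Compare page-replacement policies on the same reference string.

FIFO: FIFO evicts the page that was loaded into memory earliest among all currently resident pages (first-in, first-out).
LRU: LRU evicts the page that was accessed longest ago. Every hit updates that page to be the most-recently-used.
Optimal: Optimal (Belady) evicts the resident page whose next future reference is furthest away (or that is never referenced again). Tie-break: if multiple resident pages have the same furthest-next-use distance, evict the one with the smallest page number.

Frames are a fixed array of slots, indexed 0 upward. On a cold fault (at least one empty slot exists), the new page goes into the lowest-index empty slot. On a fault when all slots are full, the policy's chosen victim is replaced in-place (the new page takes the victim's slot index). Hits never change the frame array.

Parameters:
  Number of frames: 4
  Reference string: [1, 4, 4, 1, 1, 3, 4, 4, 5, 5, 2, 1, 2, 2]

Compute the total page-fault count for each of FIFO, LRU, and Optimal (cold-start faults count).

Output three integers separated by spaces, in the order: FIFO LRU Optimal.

Answer: 6 6 5

Derivation:
--- FIFO ---
  step 0: ref 1 -> FAULT, frames=[1,-,-,-] (faults so far: 1)
  step 1: ref 4 -> FAULT, frames=[1,4,-,-] (faults so far: 2)
  step 2: ref 4 -> HIT, frames=[1,4,-,-] (faults so far: 2)
  step 3: ref 1 -> HIT, frames=[1,4,-,-] (faults so far: 2)
  step 4: ref 1 -> HIT, frames=[1,4,-,-] (faults so far: 2)
  step 5: ref 3 -> FAULT, frames=[1,4,3,-] (faults so far: 3)
  step 6: ref 4 -> HIT, frames=[1,4,3,-] (faults so far: 3)
  step 7: ref 4 -> HIT, frames=[1,4,3,-] (faults so far: 3)
  step 8: ref 5 -> FAULT, frames=[1,4,3,5] (faults so far: 4)
  step 9: ref 5 -> HIT, frames=[1,4,3,5] (faults so far: 4)
  step 10: ref 2 -> FAULT, evict 1, frames=[2,4,3,5] (faults so far: 5)
  step 11: ref 1 -> FAULT, evict 4, frames=[2,1,3,5] (faults so far: 6)
  step 12: ref 2 -> HIT, frames=[2,1,3,5] (faults so far: 6)
  step 13: ref 2 -> HIT, frames=[2,1,3,5] (faults so far: 6)
  FIFO total faults: 6
--- LRU ---
  step 0: ref 1 -> FAULT, frames=[1,-,-,-] (faults so far: 1)
  step 1: ref 4 -> FAULT, frames=[1,4,-,-] (faults so far: 2)
  step 2: ref 4 -> HIT, frames=[1,4,-,-] (faults so far: 2)
  step 3: ref 1 -> HIT, frames=[1,4,-,-] (faults so far: 2)
  step 4: ref 1 -> HIT, frames=[1,4,-,-] (faults so far: 2)
  step 5: ref 3 -> FAULT, frames=[1,4,3,-] (faults so far: 3)
  step 6: ref 4 -> HIT, frames=[1,4,3,-] (faults so far: 3)
  step 7: ref 4 -> HIT, frames=[1,4,3,-] (faults so far: 3)
  step 8: ref 5 -> FAULT, frames=[1,4,3,5] (faults so far: 4)
  step 9: ref 5 -> HIT, frames=[1,4,3,5] (faults so far: 4)
  step 10: ref 2 -> FAULT, evict 1, frames=[2,4,3,5] (faults so far: 5)
  step 11: ref 1 -> FAULT, evict 3, frames=[2,4,1,5] (faults so far: 6)
  step 12: ref 2 -> HIT, frames=[2,4,1,5] (faults so far: 6)
  step 13: ref 2 -> HIT, frames=[2,4,1,5] (faults so far: 6)
  LRU total faults: 6
--- Optimal ---
  step 0: ref 1 -> FAULT, frames=[1,-,-,-] (faults so far: 1)
  step 1: ref 4 -> FAULT, frames=[1,4,-,-] (faults so far: 2)
  step 2: ref 4 -> HIT, frames=[1,4,-,-] (faults so far: 2)
  step 3: ref 1 -> HIT, frames=[1,4,-,-] (faults so far: 2)
  step 4: ref 1 -> HIT, frames=[1,4,-,-] (faults so far: 2)
  step 5: ref 3 -> FAULT, frames=[1,4,3,-] (faults so far: 3)
  step 6: ref 4 -> HIT, frames=[1,4,3,-] (faults so far: 3)
  step 7: ref 4 -> HIT, frames=[1,4,3,-] (faults so far: 3)
  step 8: ref 5 -> FAULT, frames=[1,4,3,5] (faults so far: 4)
  step 9: ref 5 -> HIT, frames=[1,4,3,5] (faults so far: 4)
  step 10: ref 2 -> FAULT, evict 3, frames=[1,4,2,5] (faults so far: 5)
  step 11: ref 1 -> HIT, frames=[1,4,2,5] (faults so far: 5)
  step 12: ref 2 -> HIT, frames=[1,4,2,5] (faults so far: 5)
  step 13: ref 2 -> HIT, frames=[1,4,2,5] (faults so far: 5)
  Optimal total faults: 5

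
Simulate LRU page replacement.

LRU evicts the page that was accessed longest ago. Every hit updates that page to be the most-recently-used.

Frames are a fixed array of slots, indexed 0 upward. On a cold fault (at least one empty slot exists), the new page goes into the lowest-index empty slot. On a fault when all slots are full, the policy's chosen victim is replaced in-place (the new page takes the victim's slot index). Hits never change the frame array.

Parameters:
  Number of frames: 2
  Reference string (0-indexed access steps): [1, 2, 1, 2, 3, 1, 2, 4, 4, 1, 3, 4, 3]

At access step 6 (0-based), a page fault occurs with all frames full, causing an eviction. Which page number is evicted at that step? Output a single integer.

Answer: 3

Derivation:
Step 0: ref 1 -> FAULT, frames=[1,-]
Step 1: ref 2 -> FAULT, frames=[1,2]
Step 2: ref 1 -> HIT, frames=[1,2]
Step 3: ref 2 -> HIT, frames=[1,2]
Step 4: ref 3 -> FAULT, evict 1, frames=[3,2]
Step 5: ref 1 -> FAULT, evict 2, frames=[3,1]
Step 6: ref 2 -> FAULT, evict 3, frames=[2,1]
At step 6: evicted page 3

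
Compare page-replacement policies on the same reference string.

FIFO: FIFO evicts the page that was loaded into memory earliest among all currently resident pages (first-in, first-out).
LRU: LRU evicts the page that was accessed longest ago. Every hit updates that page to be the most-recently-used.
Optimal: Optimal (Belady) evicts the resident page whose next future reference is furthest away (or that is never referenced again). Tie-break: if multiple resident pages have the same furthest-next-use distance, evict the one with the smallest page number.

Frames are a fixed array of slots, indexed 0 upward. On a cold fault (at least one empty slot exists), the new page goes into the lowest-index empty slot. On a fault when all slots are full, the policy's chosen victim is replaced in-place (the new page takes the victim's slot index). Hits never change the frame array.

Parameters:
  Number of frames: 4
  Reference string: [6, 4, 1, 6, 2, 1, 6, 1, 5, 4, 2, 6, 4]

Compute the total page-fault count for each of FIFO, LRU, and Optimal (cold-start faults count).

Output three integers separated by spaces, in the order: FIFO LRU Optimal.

Answer: 7 8 5

Derivation:
--- FIFO ---
  step 0: ref 6 -> FAULT, frames=[6,-,-,-] (faults so far: 1)
  step 1: ref 4 -> FAULT, frames=[6,4,-,-] (faults so far: 2)
  step 2: ref 1 -> FAULT, frames=[6,4,1,-] (faults so far: 3)
  step 3: ref 6 -> HIT, frames=[6,4,1,-] (faults so far: 3)
  step 4: ref 2 -> FAULT, frames=[6,4,1,2] (faults so far: 4)
  step 5: ref 1 -> HIT, frames=[6,4,1,2] (faults so far: 4)
  step 6: ref 6 -> HIT, frames=[6,4,1,2] (faults so far: 4)
  step 7: ref 1 -> HIT, frames=[6,4,1,2] (faults so far: 4)
  step 8: ref 5 -> FAULT, evict 6, frames=[5,4,1,2] (faults so far: 5)
  step 9: ref 4 -> HIT, frames=[5,4,1,2] (faults so far: 5)
  step 10: ref 2 -> HIT, frames=[5,4,1,2] (faults so far: 5)
  step 11: ref 6 -> FAULT, evict 4, frames=[5,6,1,2] (faults so far: 6)
  step 12: ref 4 -> FAULT, evict 1, frames=[5,6,4,2] (faults so far: 7)
  FIFO total faults: 7
--- LRU ---
  step 0: ref 6 -> FAULT, frames=[6,-,-,-] (faults so far: 1)
  step 1: ref 4 -> FAULT, frames=[6,4,-,-] (faults so far: 2)
  step 2: ref 1 -> FAULT, frames=[6,4,1,-] (faults so far: 3)
  step 3: ref 6 -> HIT, frames=[6,4,1,-] (faults so far: 3)
  step 4: ref 2 -> FAULT, frames=[6,4,1,2] (faults so far: 4)
  step 5: ref 1 -> HIT, frames=[6,4,1,2] (faults so far: 4)
  step 6: ref 6 -> HIT, frames=[6,4,1,2] (faults so far: 4)
  step 7: ref 1 -> HIT, frames=[6,4,1,2] (faults so far: 4)
  step 8: ref 5 -> FAULT, evict 4, frames=[6,5,1,2] (faults so far: 5)
  step 9: ref 4 -> FAULT, evict 2, frames=[6,5,1,4] (faults so far: 6)
  step 10: ref 2 -> FAULT, evict 6, frames=[2,5,1,4] (faults so far: 7)
  step 11: ref 6 -> FAULT, evict 1, frames=[2,5,6,4] (faults so far: 8)
  step 12: ref 4 -> HIT, frames=[2,5,6,4] (faults so far: 8)
  LRU total faults: 8
--- Optimal ---
  step 0: ref 6 -> FAULT, frames=[6,-,-,-] (faults so far: 1)
  step 1: ref 4 -> FAULT, frames=[6,4,-,-] (faults so far: 2)
  step 2: ref 1 -> FAULT, frames=[6,4,1,-] (faults so far: 3)
  step 3: ref 6 -> HIT, frames=[6,4,1,-] (faults so far: 3)
  step 4: ref 2 -> FAULT, frames=[6,4,1,2] (faults so far: 4)
  step 5: ref 1 -> HIT, frames=[6,4,1,2] (faults so far: 4)
  step 6: ref 6 -> HIT, frames=[6,4,1,2] (faults so far: 4)
  step 7: ref 1 -> HIT, frames=[6,4,1,2] (faults so far: 4)
  step 8: ref 5 -> FAULT, evict 1, frames=[6,4,5,2] (faults so far: 5)
  step 9: ref 4 -> HIT, frames=[6,4,5,2] (faults so far: 5)
  step 10: ref 2 -> HIT, frames=[6,4,5,2] (faults so far: 5)
  step 11: ref 6 -> HIT, frames=[6,4,5,2] (faults so far: 5)
  step 12: ref 4 -> HIT, frames=[6,4,5,2] (faults so far: 5)
  Optimal total faults: 5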